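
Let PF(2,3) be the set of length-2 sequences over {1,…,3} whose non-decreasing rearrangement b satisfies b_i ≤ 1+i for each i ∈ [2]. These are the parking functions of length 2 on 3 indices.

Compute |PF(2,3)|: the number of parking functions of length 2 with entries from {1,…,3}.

#PF = (3−2+1)·(3+1)^(2−1) = 2×4 = 8
One tuple (1,3) → sorted (1,3): b_i ≤ 1+i ∀i, a PF.

8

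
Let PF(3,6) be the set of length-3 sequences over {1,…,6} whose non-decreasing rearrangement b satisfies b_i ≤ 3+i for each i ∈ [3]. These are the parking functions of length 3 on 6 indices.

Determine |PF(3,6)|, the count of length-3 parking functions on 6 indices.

|PF| = (7−3)·7^(3−1) = 4 · 49 = 196
Example (3,4,1) → sorted (1,3,4): b_i ≤ 3+i ∀i, a PF.

196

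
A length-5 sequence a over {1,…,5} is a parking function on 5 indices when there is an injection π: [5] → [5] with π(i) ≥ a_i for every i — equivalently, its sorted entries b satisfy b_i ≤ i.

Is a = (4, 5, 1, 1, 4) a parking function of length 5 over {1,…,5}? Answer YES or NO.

Sorted: b = (1, 1, 4, 4, 5).
  b_1=1 ≤ 1
  b_2=1 ≤ 2
  b_3=4 > 3
  fails at i=3 ⇒ NO

NO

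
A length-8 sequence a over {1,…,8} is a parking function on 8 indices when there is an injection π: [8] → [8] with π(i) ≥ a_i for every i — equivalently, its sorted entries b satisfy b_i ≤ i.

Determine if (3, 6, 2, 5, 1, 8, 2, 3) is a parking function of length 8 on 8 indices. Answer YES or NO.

YES

Order a: b = (1, 2, 2, 3, 3, 5, 6, 8).
  b_1=1 ≤ 1
  b_2=2 ≤ 2
  b_3=2 ≤ 3
  b_4=3 ≤ 4
  b_5=3 ≤ 5
  b_6=5 ≤ 6
  b_7=6 ≤ 7
  b_8=8 ≤ 8
All bounds hold ⇒ YES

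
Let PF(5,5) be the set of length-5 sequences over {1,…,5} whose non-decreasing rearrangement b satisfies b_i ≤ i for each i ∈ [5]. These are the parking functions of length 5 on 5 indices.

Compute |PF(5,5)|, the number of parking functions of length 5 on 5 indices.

1296

|PF(5,5)| = 1·6^4 = 1·1296 = 1296 [KW]
Example (2,2,1,5,3) → sorted (1,2,2,3,5): b_i ≤ i ∀i, a PF.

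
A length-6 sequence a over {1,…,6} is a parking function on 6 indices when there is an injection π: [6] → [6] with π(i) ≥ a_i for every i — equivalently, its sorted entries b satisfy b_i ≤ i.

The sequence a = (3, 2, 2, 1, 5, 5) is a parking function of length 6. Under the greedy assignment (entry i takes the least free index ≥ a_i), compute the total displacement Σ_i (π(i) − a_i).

Σπ = 21 ({1..6} each once); Σa = 3+2+2+1+5+5 = 18; disp = 21−18 = 3.

3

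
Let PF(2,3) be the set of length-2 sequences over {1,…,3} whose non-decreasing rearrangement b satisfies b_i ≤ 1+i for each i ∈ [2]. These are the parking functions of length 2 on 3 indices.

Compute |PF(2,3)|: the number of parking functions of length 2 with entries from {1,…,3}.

|PF| = (4−2)·4^(2−1) = 2·4 = 8 (Konheim–Weiss)
Check (3,1) → sorted (1,3): b_i ≤ 1+i ∀i, a PF.

8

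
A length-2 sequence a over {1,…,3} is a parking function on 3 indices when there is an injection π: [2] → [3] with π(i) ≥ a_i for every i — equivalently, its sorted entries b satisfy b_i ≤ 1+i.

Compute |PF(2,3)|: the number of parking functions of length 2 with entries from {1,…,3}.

8

Count = (3−2+1)·(3+1)^(2−1) = 2·4 = 8 (Pollak)
Check (2,3) → sorted (2,3): b_i ≤ 1+i ∀i, a PF.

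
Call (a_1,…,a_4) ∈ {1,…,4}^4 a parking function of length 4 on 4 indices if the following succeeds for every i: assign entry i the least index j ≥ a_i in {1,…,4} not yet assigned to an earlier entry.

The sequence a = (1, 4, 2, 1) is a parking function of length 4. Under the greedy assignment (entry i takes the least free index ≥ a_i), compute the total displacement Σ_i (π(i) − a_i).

Σπ = 4·5/2 = 10 (π permutes [4]); Σa = 1+4+2+1 = 8; disp = 10−8 = 2.

2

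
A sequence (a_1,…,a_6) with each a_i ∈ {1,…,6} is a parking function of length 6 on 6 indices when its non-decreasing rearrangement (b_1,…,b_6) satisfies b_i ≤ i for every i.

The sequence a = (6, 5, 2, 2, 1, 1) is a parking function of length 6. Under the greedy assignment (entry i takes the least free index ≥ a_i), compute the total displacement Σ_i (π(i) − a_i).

Σπ(i) = 1+…+6 = 21; Σa = 6+5+2+2+1+1 = 17; disp = 21−17 = 4.

4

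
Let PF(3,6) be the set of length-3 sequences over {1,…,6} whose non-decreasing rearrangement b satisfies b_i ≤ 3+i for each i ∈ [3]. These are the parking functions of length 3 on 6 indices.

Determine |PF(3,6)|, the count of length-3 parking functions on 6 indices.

#PF = (6+1−3)·(6+1)^{3−1} = 4·49 = 196
Check (3,1,4) → sorted (1,3,4): b_i ≤ 3+i ∀i, a PF.

196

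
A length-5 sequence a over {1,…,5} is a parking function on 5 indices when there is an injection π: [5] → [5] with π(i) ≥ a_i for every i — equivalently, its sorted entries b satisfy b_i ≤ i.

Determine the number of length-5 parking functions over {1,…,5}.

1296

|PF(5,5)| = (5−5+1)·(5+1)^(5−1) = 1·1296 = 1296
One tuple (3,1,1,2,2) → sorted (1,1,2,2,3): b_i ≤ i ∀i, a PF.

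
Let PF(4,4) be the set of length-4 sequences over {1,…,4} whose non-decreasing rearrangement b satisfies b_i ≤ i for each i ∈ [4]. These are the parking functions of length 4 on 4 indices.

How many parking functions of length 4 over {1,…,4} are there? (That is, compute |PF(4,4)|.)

125

Count = (5−4)·5^(4−1) = 1×125 = 125
Example (3,1,4,2) → sorted (1,2,3,4): b_i ≤ i ∀i, a PF.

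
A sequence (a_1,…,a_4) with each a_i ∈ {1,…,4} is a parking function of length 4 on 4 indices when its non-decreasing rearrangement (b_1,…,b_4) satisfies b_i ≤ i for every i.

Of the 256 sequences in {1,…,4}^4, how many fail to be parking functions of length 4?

Count = (4−4+1)·(4+1)^(4−1) = 1·125 = 125 [KW]
E.g. (3,4,3,2) → sorted (2,3,3,4): b_1=2>1, not a PF.
So 256 − 125 = 131 fail.

131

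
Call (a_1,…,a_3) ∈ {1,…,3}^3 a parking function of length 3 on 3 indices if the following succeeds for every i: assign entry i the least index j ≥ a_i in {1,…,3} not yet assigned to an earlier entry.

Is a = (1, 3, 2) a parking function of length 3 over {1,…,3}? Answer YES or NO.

YES

Order a: b = (1, 2, 3).
  b_1=1 ≤ 1
  b_2=2 ≤ 2
  b_3=3 ≤ 3
All bounds hold ⇒ YES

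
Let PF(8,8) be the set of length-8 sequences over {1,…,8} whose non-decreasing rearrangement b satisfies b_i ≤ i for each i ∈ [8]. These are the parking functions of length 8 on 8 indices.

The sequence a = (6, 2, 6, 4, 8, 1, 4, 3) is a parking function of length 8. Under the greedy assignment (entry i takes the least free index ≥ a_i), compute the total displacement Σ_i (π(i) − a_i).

Σπ = 36 ({1..8} each once); Σa = 6+2+6+4+8+1+4+3 = 34; disp = 36−34 = 2.

2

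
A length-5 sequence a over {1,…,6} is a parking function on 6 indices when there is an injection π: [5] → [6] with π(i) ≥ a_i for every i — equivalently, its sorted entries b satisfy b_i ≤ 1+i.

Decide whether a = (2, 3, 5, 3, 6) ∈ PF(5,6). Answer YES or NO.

YES

Order a: b = (2, 3, 3, 5, 6).
  b_1=2 ≤ 2
  b_2=3 ≤ 3
  b_3=3 ≤ 4
  b_4=5 ≤ 5
  b_5=6 ≤ 6
All bounds hold ⇒ YES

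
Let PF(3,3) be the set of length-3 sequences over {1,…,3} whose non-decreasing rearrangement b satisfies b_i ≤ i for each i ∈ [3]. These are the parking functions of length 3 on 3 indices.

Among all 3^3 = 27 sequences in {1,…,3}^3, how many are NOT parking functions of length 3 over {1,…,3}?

11

|PF(3,3)| = 1·4^2 = 1×16 = 16
Check (3,3,2) → sorted (2,3,3): b_1=2>1, not a PF.
So 27 − 16 = 11 fail.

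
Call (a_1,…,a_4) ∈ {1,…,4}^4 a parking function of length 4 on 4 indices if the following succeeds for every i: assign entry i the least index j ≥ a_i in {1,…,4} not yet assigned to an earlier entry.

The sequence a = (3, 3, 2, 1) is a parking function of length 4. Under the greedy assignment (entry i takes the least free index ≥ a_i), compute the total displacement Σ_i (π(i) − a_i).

Σπ(i) = 1+…+4 = 10; Σa = 3+3+2+1 = 9; disp = 10−9 = 1.

1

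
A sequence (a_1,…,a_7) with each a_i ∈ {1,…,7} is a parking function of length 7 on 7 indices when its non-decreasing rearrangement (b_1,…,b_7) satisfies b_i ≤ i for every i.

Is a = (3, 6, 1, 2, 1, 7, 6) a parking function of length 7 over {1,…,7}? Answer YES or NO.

Sorted: b = (1, 1, 2, 3, 6, 6, 7).
  b_1=1 ≤ 1
  b_2=1 ≤ 2
  b_3=2 ≤ 3
  b_4=3 ≤ 4
  b_5=6 > 5
  fails at i=5 ⇒ NO

NO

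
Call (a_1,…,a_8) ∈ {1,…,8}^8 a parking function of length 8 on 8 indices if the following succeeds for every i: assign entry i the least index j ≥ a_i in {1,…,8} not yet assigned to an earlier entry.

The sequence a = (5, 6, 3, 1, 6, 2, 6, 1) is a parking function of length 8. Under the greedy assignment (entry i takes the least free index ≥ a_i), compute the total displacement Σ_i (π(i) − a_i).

Σπ(i) = 1+…+8 = 36; Σa = 5+6+3+1+6+2+6+1 = 30; disp = 36−30 = 6.

6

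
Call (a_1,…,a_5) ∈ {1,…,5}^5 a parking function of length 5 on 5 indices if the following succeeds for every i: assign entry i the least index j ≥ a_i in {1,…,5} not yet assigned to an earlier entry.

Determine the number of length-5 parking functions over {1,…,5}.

|PF(5,5)| = (5+1−5)·(5+1)^{5−1} = 1·1296 = 1296 (Pollak)
E.g. (2,3,3,4,1) → sorted (1,2,3,3,4): b_i ≤ i ∀i, a PF.

1296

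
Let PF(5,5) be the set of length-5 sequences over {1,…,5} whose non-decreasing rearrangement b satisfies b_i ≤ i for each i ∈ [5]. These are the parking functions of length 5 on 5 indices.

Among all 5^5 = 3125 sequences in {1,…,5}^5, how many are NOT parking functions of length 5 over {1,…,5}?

1829

|PF| = (6−5)·6^(5−1) = 1·1296 = 1296 (Konheim–Weiss)
One tuple (5,4,3,5,5) → sorted (3,4,5,5,5): b_1=3>1, not a PF.
So 3125 − 1296 = 1829 fail.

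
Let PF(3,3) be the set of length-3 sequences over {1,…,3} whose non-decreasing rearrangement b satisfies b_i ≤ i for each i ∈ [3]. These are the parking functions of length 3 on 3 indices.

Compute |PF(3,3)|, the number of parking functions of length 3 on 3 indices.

Count = 1·4^2 = 1 · 16 = 16
One tuple (1,3,2) → sorted (1,2,3): b_i ≤ i ∀i, a PF.

16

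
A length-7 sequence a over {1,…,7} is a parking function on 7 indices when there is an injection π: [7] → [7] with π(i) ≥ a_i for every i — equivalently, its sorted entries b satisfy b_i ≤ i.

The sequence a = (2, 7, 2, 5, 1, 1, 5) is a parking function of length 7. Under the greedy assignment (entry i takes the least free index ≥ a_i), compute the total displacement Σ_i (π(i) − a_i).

5

Σπ = 7·8/2 = 28 (π permutes [7]); Σa = 2+7+2+5+1+1+5 = 23; disp = 28−23 = 5.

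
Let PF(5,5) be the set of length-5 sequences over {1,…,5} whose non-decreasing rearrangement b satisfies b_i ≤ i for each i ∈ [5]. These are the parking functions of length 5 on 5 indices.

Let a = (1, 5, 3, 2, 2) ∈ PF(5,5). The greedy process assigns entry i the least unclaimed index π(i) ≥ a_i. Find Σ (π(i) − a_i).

Σπ(i) = 1+…+5 = 15; Σa = 1+5+3+2+2 = 13; disp = 15−13 = 2.

2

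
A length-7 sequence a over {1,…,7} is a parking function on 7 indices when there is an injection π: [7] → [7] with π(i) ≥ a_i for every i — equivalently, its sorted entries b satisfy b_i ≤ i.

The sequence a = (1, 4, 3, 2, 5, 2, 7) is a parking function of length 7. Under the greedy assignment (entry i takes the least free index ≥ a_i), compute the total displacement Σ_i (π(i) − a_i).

4

Σπ = 7·8/2 = 28 (π permutes [7]); Σa = 1+4+3+2+5+2+7 = 24; disp = 28−24 = 4.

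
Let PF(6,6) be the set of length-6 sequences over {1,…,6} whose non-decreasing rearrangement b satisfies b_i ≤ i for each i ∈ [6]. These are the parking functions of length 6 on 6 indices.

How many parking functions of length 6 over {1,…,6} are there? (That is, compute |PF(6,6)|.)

16807

|PF(6,6)| = (6−6+1)·(6+1)^(6−1) = 1×16807 = 16807 (Pollak)
Example (4,2,1,2,4,1) → sorted (1,1,2,2,4,4): b_i ≤ i ∀i, a PF.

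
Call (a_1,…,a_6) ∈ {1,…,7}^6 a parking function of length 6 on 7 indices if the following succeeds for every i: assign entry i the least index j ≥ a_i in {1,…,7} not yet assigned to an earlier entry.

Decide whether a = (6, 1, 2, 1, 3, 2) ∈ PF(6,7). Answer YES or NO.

Sorted: b = (1, 1, 2, 2, 3, 6).
  b_1=1 ≤ 2
  b_2=1 ≤ 3
  b_3=2 ≤ 4
  b_4=2 ≤ 5
  b_5=3 ≤ 6
  b_6=6 ≤ 7
All bounds hold ⇒ YES

YES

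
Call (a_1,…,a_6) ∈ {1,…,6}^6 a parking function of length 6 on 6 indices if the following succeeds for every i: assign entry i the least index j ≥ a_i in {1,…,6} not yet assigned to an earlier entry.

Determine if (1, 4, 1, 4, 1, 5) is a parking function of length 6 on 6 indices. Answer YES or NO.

YES

Rearranged: b = (1, 1, 1, 4, 4, 5).
  b_1=1 ≤ 1
  b_2=1 ≤ 2
  b_3=1 ≤ 3
  b_4=4 ≤ 4
  b_5=4 ≤ 5
  b_6=5 ≤ 6
All bounds hold ⇒ YES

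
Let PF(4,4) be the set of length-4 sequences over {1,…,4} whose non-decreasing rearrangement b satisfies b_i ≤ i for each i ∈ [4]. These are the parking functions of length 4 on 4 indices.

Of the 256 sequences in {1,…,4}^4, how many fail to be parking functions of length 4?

131

#PF = (4−4+1)·(4+1)^(4−1) = 1·125 = 125 (Konheim–Weiss)
Check (4,2,3,4) → sorted (2,3,4,4): b_1=2>1, not a PF.
4^4 − 125 = 256 − 125 = 131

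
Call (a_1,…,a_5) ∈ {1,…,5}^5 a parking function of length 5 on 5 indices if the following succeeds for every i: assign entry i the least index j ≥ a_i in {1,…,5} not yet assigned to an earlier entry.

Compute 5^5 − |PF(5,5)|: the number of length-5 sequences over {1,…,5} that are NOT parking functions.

#PF = (6−5)·6^(5−1) = 1×1296 = 1296 (Pollak)
One tuple (4,3,4,3,4) → sorted (3,3,4,4,4): b_1=3>1, not a PF.
So 3125 − 1296 = 1829 fail.

1829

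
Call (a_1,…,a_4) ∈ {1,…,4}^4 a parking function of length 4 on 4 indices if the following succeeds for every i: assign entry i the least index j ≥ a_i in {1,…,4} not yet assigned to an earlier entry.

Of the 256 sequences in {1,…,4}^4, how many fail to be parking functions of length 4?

Count = (4−4+1)·(4+1)^(4−1) = 1×125 = 125 (Pollak)
One tuple (4,3,3,1) → sorted (1,3,3,4): b_2=3>2, not a PF.
Total 256; non-PF = 256−125 = 131

131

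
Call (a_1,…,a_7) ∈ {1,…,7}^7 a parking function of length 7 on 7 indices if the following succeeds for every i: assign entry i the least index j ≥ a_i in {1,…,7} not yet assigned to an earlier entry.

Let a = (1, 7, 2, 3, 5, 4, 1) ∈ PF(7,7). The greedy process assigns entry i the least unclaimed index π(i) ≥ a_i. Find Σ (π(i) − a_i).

5

Σπ = 28 ({1..7} each once); Σa = 1+7+2+3+5+4+1 = 23; disp = 28−23 = 5.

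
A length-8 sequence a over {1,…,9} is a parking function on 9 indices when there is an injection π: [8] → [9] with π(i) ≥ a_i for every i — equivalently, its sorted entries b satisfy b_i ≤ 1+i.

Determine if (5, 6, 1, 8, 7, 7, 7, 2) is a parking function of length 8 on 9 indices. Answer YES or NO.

NO

Order a: b = (1, 2, 5, 6, 7, 7, 7, 8).
  b_1=1 ≤ 2
  b_2=2 ≤ 3
  b_3=5 > 4
  fails at i=3 ⇒ NO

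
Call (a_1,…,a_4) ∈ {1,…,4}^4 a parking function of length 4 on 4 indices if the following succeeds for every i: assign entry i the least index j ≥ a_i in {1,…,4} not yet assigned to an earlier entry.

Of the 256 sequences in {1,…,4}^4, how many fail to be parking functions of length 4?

131

|PF| = 1·5^3 = 1×125 = 125 (Konheim–Weiss)
Example (1,3,4,3) → sorted (1,3,3,4): b_2=3>2, not a PF.
4^4 − 125 = 256 − 125 = 131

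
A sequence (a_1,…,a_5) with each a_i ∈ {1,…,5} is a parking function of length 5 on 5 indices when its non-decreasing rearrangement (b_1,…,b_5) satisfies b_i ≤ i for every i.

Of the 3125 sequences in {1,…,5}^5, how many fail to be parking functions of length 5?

1829

|PF(5,5)| = (6−5)·6^(5−1) = 1×1296 = 1296 [KW]
Check (4,3,5,2,5) → sorted (2,3,4,5,5): b_1=2>1, not a PF.
5^5 − 1296 = 3125 − 1296 = 1829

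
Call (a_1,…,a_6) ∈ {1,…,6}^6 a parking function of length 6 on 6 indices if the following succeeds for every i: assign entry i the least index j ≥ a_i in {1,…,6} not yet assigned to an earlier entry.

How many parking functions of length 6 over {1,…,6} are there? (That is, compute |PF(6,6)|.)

|PF| = (6−6+1)·(6+1)^(6−1) = 1·16807 = 16807 [KW]
E.g. (2,4,5,2,1,6) → sorted (1,2,2,4,5,6): b_i ≤ i ∀i, a PF.

16807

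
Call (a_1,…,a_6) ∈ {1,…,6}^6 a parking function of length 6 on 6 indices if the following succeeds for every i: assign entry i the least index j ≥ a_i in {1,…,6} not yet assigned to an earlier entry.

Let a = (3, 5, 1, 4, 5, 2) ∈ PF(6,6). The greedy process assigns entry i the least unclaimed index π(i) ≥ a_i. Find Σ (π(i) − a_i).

1

Σπ = 21 ({1..6} each once); Σa = 3+5+1+4+5+2 = 20; disp = 21−20 = 1.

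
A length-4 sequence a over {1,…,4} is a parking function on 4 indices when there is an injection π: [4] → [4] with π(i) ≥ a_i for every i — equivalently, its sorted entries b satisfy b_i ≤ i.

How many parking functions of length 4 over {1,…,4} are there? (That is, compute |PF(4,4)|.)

|PF| = (4+1−4)·(4+1)^{4−1} = 1 · 125 = 125
Example (2,1,4,2) → sorted (1,2,2,4): b_i ≤ i ∀i, a PF.

125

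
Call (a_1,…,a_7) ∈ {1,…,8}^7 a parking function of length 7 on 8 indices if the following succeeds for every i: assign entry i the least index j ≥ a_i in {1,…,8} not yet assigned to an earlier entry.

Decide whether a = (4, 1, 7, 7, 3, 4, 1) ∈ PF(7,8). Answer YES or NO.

Order a: b = (1, 1, 3, 4, 4, 7, 7).
  b_1=1 ≤ 2
  b_2=1 ≤ 3
  b_3=3 ≤ 4
  b_4=4 ≤ 5
  b_5=4 ≤ 6
  b_6=7 ≤ 7
  b_7=7 ≤ 8
All bounds hold ⇒ YES

YES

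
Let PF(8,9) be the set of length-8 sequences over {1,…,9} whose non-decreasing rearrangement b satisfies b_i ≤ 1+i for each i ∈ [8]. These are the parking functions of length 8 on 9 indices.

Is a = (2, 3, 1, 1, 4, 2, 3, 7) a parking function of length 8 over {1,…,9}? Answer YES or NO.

YES

Rearranged: b = (1, 1, 2, 2, 3, 3, 4, 7).
  b_1=1 ≤ 2
  b_2=1 ≤ 3
  b_3=2 ≤ 4
  b_4=2 ≤ 5
  b_5=3 ≤ 6
  b_6=3 ≤ 7
  b_7=4 ≤ 8
  b_8=7 ≤ 9
All bounds hold ⇒ YES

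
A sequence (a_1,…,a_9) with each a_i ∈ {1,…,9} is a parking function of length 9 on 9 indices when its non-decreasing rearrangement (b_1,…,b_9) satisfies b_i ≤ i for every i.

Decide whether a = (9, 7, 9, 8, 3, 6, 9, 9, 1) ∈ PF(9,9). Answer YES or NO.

Sorted: b = (1, 3, 6, 7, 8, 9, 9, 9, 9).
  b_1=1 ≤ 1
  b_2=3 > 2
  fails at i=2 ⇒ NO

NO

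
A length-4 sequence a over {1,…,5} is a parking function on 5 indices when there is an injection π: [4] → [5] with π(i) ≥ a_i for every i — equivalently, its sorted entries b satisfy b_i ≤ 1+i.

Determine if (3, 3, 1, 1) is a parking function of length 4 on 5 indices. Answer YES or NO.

YES

Rearranged: b = (1, 1, 3, 3).
  b_1=1 ≤ 2
  b_2=1 ≤ 3
  b_3=3 ≤ 4
  b_4=3 ≤ 5
All bounds hold ⇒ YES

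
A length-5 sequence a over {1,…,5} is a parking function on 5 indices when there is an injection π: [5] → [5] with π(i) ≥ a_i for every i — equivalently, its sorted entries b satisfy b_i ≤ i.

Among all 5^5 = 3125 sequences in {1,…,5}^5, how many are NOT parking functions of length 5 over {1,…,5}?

Count = (5+1−5)·(5+1)^{5−1} = 1·1296 = 1296 [KW]
E.g. (5,5,4,3,5) → sorted (3,4,5,5,5): b_1=3>1, not a PF.
Total 3125; non-PF = 3125−1296 = 1829

1829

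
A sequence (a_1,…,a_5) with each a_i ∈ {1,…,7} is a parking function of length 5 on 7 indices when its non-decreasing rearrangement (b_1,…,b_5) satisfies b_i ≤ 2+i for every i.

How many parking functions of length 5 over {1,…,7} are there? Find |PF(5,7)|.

#PF = (7−5+1)·(7+1)^(5−1) = 3×4096 = 12288
Check (4,3,1,1,7) → sorted (1,1,3,4,7): b_i ≤ 2+i ∀i, a PF.

12288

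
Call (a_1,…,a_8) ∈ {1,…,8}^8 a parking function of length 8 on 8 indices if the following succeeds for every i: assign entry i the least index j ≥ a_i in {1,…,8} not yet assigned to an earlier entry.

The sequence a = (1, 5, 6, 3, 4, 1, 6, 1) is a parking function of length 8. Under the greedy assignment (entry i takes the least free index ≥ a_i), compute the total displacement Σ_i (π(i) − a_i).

9

Σπ = 36 ({1..8} each once); Σa = 1+5+6+3+4+1+6+1 = 27; disp = 36−27 = 9.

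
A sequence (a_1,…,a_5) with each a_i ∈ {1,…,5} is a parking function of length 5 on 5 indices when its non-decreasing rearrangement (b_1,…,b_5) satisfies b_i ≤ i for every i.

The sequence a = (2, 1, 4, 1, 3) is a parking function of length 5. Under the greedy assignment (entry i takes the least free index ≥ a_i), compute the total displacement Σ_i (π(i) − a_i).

4

Σπ(i) = 1+…+5 = 15; Σa = 2+1+4+1+3 = 11; disp = 15−11 = 4.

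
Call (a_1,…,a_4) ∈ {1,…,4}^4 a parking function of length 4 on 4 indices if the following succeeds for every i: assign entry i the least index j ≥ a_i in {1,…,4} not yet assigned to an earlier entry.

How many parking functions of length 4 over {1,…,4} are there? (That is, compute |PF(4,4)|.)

|PF(4,4)| = (4−4+1)·(4+1)^(4−1) = 1·125 = 125 (Pollak)
E.g. (1,1,3,4) → sorted (1,1,3,4): b_i ≤ i ∀i, a PF.

125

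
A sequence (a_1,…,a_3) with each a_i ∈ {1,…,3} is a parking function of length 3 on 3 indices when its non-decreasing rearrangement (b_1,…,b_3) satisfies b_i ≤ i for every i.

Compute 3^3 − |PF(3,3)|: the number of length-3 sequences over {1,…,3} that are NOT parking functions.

11

#PF = (3−3+1)·(3+1)^(3−1) = 1×16 = 16 (Pollak)
E.g. (3,2,3) → sorted (2,3,3): b_1=2>1, not a PF.
So 27 − 16 = 11 fail.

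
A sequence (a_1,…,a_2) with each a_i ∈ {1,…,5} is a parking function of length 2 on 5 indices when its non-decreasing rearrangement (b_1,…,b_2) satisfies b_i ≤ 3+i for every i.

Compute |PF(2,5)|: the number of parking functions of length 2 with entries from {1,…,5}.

|PF| = (6−2)·6^(2−1) = 4·6 = 24 (Konheim–Weiss)
E.g. (5,4) → sorted (4,5): b_i ≤ 3+i ∀i, a PF.

24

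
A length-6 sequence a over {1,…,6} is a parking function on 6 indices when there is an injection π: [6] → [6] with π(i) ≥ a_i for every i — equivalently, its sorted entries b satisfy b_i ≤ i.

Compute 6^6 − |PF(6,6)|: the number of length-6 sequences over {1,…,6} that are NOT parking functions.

|PF(6,6)| = (6−6+1)·(6+1)^(6−1) = 1·16807 = 16807 (Konheim–Weiss)
Example (5,4,5,2,6,5) → sorted (2,4,5,5,5,6): b_1=2>1, not a PF.
So 46656 − 16807 = 29849 fail.

29849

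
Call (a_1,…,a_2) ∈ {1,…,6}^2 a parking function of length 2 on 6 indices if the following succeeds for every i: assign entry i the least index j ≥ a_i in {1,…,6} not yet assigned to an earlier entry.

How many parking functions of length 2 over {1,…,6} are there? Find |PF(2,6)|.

35

|PF| = (6+1−2)·(6+1)^{2−1} = 5·7 = 35 [KW]
Check (4,5) → sorted (4,5): b_i ≤ 4+i ∀i, a PF.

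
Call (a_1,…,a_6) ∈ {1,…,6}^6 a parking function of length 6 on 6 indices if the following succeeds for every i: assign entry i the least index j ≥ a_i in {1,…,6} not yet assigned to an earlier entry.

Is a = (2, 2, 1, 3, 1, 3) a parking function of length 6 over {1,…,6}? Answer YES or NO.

YES

Rearranged: b = (1, 1, 2, 2, 3, 3).
  b_1=1 ≤ 1
  b_2=1 ≤ 2
  b_3=2 ≤ 3
  b_4=2 ≤ 4
  b_5=3 ≤ 5
  b_6=3 ≤ 6
All bounds hold ⇒ YES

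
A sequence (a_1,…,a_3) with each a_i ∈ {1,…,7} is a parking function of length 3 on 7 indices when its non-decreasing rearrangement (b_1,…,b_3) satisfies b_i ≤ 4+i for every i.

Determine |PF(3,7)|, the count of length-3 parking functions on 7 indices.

320

#PF = 5·8^2 = 5 · 64 = 320 (Konheim–Weiss)
E.g. (4,7,4) → sorted (4,4,7): b_i ≤ 4+i ∀i, a PF.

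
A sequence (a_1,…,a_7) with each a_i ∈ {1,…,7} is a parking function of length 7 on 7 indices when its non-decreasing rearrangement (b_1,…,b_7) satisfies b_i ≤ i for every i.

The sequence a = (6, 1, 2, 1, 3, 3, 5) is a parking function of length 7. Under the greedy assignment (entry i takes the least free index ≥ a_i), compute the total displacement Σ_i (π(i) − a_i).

7

Σπ(i) = 1+…+7 = 28; Σa = 6+1+2+1+3+3+5 = 21; disp = 28−21 = 7.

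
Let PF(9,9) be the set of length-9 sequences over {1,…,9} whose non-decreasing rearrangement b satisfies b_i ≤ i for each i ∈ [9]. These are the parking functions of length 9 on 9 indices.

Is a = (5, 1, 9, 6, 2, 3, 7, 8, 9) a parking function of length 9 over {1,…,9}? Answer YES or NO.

NO

Sorted: b = (1, 2, 3, 5, 6, 7, 8, 9, 9).
  b_1=1 ≤ 1
  b_2=2 ≤ 2
  b_3=3 ≤ 3
  b_4=5 > 4
  fails at i=4 ⇒ NO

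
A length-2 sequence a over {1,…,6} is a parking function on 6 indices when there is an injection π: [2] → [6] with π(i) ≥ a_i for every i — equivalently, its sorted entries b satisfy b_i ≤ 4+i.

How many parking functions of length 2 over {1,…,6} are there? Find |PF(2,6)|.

|PF(2,6)| = 5·7^1 = 5 · 7 = 35 (Pollak)
E.g. (4,1) → sorted (1,4): b_i ≤ 4+i ∀i, a PF.

35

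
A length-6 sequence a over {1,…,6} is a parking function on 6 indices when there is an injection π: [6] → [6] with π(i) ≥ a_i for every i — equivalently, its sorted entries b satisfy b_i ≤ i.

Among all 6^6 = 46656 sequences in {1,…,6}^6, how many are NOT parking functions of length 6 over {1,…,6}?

29849

|PF(6,6)| = 1·7^5 = 1 · 16807 = 16807 (Pollak)
Example (5,6,5,1,6,6) → sorted (1,5,5,6,6,6): b_2=5>2, not a PF.
6^6 − 16807 = 46656 − 16807 = 29849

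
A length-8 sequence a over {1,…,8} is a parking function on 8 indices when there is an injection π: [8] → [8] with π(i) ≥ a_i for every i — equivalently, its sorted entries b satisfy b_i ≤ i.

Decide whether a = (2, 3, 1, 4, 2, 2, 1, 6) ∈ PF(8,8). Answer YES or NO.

YES

Rearranged: b = (1, 1, 2, 2, 2, 3, 4, 6).
  b_1=1 ≤ 1
  b_2=1 ≤ 2
  b_3=2 ≤ 3
  b_4=2 ≤ 4
  b_5=2 ≤ 5
  b_6=3 ≤ 6
  b_7=4 ≤ 7
  b_8=6 ≤ 8
All bounds hold ⇒ YES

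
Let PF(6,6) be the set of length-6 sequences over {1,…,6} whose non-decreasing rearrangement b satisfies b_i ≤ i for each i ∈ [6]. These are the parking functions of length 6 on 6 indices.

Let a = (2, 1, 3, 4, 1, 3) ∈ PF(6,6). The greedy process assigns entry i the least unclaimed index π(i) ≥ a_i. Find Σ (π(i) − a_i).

Σπ(i) = 1+…+6 = 21; Σa = 2+1+3+4+1+3 = 14; disp = 21−14 = 7.

7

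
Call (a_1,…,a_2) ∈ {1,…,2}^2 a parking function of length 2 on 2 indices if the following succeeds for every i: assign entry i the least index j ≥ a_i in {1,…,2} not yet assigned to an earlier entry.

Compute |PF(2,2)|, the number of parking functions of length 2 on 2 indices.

3

Count = (2+1−2)·(2+1)^{2−1} = 1 · 3 = 3
Example (1,2) → sorted (1,2): b_i ≤ i ∀i, a PF.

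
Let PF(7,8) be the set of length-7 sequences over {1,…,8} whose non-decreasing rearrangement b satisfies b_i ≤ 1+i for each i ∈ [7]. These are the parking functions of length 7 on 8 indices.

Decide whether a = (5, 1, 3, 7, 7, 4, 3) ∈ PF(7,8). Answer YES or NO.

YES

Rearranged: b = (1, 3, 3, 4, 5, 7, 7).
  b_1=1 ≤ 2
  b_2=3 ≤ 3
  b_3=3 ≤ 4
  b_4=4 ≤ 5
  b_5=5 ≤ 6
  b_6=7 ≤ 7
  b_7=7 ≤ 8
All bounds hold ⇒ YES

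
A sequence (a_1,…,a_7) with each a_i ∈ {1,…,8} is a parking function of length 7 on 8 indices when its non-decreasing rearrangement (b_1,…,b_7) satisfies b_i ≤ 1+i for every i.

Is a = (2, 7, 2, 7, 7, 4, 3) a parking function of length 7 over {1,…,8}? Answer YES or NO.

Sorted: b = (2, 2, 3, 4, 7, 7, 7).
  b_1=2 ≤ 2
  b_2=2 ≤ 3
  b_3=3 ≤ 4
  b_4=4 ≤ 5
  b_5=7 > 6
  fails at i=5 ⇒ NO

NO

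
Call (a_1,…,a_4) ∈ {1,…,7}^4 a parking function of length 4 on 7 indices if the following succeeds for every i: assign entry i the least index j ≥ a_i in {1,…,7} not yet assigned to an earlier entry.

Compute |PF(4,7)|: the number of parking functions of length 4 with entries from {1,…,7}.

|PF(4,7)| = 4·8^3 = 4 · 512 = 2048 (Pollak)
Example (4,5,4,4) → sorted (4,4,4,5): b_i ≤ 3+i ∀i, a PF.

2048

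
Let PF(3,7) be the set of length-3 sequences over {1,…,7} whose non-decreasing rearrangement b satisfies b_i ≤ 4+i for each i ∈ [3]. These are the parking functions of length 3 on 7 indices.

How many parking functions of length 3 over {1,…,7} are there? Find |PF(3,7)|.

|PF| = (8−3)·8^(3−1) = 5 · 64 = 320 (Konheim–Weiss)
One tuple (4,5,1) → sorted (1,4,5): b_i ≤ 4+i ∀i, a PF.

320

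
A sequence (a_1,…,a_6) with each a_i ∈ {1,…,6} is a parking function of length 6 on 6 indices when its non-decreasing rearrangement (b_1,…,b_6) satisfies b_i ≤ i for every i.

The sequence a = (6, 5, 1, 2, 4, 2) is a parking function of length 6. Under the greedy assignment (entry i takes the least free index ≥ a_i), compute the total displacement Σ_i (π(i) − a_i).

1

Σπ(i) = 1+…+6 = 21; Σa = 6+5+1+2+4+2 = 20; disp = 21−20 = 1.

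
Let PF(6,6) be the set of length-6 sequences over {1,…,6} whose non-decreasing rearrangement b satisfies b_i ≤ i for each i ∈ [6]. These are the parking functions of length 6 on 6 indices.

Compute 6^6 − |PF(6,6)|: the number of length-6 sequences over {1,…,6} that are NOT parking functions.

|PF(6,6)| = 1·7^5 = 1×16807 = 16807
E.g. (5,2,3,6,6,5) → sorted (2,3,5,5,6,6): b_1=2>1, not a PF.
Total 46656; non-PF = 46656−16807 = 29849

29849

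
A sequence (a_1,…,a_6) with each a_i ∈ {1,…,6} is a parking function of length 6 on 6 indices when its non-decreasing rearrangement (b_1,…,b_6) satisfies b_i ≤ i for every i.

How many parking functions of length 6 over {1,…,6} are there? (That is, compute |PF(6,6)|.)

Count = (6+1−6)·(6+1)^{6−1} = 1×16807 = 16807 (Konheim–Weiss)
E.g. (6,1,2,5,2,2) → sorted (1,2,2,2,5,6): b_i ≤ i ∀i, a PF.

16807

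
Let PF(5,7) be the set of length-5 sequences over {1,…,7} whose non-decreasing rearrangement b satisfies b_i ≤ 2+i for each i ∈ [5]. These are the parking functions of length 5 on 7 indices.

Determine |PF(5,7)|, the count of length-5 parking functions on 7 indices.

#PF = (7−5+1)·(7+1)^(5−1) = 3·4096 = 12288 (Pollak)
Example (1,1,5,5,6) → sorted (1,1,5,5,6): b_i ≤ 2+i ∀i, a PF.

12288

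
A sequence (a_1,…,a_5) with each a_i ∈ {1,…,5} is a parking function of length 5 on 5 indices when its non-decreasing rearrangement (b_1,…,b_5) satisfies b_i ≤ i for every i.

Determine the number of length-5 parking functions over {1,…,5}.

#PF = (5+1−5)·(5+1)^{5−1} = 1 · 1296 = 1296 (Pollak)
Check (5,1,2,1,2) → sorted (1,1,2,2,5): b_i ≤ i ∀i, a PF.

1296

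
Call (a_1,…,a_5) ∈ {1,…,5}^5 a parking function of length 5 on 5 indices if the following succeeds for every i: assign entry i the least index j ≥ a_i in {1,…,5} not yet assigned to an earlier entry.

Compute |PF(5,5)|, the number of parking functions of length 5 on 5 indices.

#PF = 1·6^4 = 1 · 1296 = 1296 [KW]
One tuple (2,5,2,4,1) → sorted (1,2,2,4,5): b_i ≤ i ∀i, a PF.

1296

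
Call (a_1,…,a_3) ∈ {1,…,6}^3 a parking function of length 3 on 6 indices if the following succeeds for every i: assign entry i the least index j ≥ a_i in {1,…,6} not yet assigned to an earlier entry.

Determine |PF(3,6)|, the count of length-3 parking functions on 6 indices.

#PF = 4·7^2 = 4·49 = 196
E.g. (1,2,5) → sorted (1,2,5): b_i ≤ 3+i ∀i, a PF.

196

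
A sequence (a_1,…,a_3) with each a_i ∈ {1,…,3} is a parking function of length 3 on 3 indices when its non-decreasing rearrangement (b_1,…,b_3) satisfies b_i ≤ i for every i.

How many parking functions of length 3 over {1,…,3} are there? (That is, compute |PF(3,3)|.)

16

#PF = (3+1−3)·(3+1)^{3−1} = 1 · 16 = 16 (Konheim–Weiss)
One tuple (3,1,2) → sorted (1,2,3): b_i ≤ i ∀i, a PF.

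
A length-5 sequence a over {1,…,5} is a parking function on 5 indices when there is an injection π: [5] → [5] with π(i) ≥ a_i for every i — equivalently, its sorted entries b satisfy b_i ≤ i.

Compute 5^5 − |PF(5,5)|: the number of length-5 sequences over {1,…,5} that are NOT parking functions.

1829

|PF(5,5)| = (5+1−5)·(5+1)^{5−1} = 1·1296 = 1296 [KW]
One tuple (5,5,4,5,4) → sorted (4,4,5,5,5): b_1=4>1, not a PF.
Total 3125; non-PF = 3125−1296 = 1829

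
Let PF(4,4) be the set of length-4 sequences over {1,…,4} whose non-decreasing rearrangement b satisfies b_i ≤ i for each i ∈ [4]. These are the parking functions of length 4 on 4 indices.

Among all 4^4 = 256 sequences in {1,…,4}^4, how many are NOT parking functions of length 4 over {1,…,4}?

|PF| = (4−4+1)·(4+1)^(4−1) = 1×125 = 125
Check (1,4,4,1) → sorted (1,1,4,4): b_3=4>3, not a PF.
Total 256; non-PF = 256−125 = 131

131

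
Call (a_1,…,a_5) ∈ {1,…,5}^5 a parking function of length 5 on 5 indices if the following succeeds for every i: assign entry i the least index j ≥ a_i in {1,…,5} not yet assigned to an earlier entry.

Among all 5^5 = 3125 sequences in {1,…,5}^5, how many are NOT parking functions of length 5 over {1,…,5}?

1829

|PF(5,5)| = (6−5)·6^(5−1) = 1×1296 = 1296
One tuple (4,3,5,4,5) → sorted (3,4,4,5,5): b_1=3>1, not a PF.
Total 3125; non-PF = 3125−1296 = 1829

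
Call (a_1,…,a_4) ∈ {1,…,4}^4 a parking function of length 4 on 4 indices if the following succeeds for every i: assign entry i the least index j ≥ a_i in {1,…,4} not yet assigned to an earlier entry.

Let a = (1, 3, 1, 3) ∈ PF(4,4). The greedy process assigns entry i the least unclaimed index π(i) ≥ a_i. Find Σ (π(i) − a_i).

2

Σπ(i) = 1+…+4 = 10; Σa = 1+3+1+3 = 8; disp = 10−8 = 2.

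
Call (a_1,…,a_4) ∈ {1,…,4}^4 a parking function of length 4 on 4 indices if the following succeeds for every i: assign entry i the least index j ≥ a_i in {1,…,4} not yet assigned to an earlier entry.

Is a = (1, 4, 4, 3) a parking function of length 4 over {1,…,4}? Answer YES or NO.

Rearranged: b = (1, 3, 4, 4).
  b_1=1 ≤ 1
  b_2=3 > 2
  fails at i=2 ⇒ NO

NO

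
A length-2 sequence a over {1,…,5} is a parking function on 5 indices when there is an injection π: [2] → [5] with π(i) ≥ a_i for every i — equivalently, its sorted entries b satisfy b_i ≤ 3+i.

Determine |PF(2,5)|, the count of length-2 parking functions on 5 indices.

|PF(2,5)| = (6−2)·6^(2−1) = 4 · 6 = 24 (Konheim–Weiss)
E.g. (5,1) → sorted (1,5): b_i ≤ 3+i ∀i, a PF.

24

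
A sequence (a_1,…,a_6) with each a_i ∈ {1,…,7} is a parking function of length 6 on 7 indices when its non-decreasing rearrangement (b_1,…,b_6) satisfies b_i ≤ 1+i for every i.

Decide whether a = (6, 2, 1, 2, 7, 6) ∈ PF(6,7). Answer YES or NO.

Sorted: b = (1, 2, 2, 6, 6, 7).
  b_1=1 ≤ 2
  b_2=2 ≤ 3
  b_3=2 ≤ 4
  b_4=6 > 5
  fails at i=4 ⇒ NO

NO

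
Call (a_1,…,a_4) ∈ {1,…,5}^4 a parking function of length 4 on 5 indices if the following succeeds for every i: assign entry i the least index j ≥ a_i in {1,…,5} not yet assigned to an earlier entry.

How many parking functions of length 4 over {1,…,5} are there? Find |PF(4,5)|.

Count = 2·6^3 = 2 · 216 = 432
Example (4,2,1,2) → sorted (1,2,2,4): b_i ≤ 1+i ∀i, a PF.

432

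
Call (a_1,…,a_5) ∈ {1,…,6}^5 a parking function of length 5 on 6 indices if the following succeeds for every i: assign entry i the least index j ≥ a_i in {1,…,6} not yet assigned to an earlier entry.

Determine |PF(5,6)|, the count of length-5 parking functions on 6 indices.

Count = (7−5)·7^(5−1) = 2 · 2401 = 4802 (Pollak)
Check (3,1,3,2,1) → sorted (1,1,2,3,3): b_i ≤ 1+i ∀i, a PF.

4802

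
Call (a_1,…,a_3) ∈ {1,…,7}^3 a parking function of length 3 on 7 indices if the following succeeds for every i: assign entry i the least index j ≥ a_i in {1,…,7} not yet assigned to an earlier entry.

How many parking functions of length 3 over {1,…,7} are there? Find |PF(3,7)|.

320

#PF = (7−3+1)·(7+1)^(3−1) = 5 · 64 = 320 [KW]
Example (5,4,6) → sorted (4,5,6): b_i ≤ 4+i ∀i, a PF.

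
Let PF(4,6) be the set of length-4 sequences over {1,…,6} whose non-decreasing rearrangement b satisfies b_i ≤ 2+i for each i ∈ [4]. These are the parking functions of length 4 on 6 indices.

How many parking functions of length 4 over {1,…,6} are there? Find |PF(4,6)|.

1029

|PF(4,6)| = (6+1−4)·(6+1)^{4−1} = 3×343 = 1029
One tuple (4,6,5,3) → sorted (3,4,5,6): b_i ≤ 2+i ∀i, a PF.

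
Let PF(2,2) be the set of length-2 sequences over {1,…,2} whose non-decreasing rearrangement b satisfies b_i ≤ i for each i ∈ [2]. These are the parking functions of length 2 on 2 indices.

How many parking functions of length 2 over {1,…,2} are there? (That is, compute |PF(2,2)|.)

3

Count = (3−2)·3^(2−1) = 1×3 = 3 [KW]
Example (1,1) → sorted (1,1): b_i ≤ i ∀i, a PF.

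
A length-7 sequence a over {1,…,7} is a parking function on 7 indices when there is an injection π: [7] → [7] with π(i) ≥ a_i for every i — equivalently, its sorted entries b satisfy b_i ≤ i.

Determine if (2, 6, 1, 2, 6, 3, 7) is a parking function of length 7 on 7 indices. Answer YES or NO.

NO

Order a: b = (1, 2, 2, 3, 6, 6, 7).
  b_1=1 ≤ 1
  b_2=2 ≤ 2
  b_3=2 ≤ 3
  b_4=3 ≤ 4
  b_5=6 > 5
  fails at i=5 ⇒ NO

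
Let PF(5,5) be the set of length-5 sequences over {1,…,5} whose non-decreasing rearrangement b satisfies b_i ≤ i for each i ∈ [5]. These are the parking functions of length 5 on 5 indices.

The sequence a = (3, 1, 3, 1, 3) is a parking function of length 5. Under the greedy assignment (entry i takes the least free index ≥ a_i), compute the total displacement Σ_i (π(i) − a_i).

Σπ(i) = 1+…+5 = 15; Σa = 3+1+3+1+3 = 11; disp = 15−11 = 4.

4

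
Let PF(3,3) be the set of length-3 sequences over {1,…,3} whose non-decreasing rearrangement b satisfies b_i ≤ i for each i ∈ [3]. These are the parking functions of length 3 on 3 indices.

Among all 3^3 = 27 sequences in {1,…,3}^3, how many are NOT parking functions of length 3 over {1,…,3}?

11

Count = (3−3+1)·(3+1)^(3−1) = 1 · 16 = 16
E.g. (1,3,3) → sorted (1,3,3): b_2=3>2, not a PF.
So 27 − 16 = 11 fail.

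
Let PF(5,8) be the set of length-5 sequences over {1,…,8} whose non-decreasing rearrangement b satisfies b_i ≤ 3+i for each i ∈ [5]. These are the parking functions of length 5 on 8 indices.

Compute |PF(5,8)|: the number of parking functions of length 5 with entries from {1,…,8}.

26244

Count = (8−5+1)·(8+1)^(5−1) = 4×6561 = 26244 [KW]
Example (2,5,8,4,2) → sorted (2,2,4,5,8): b_i ≤ 3+i ∀i, a PF.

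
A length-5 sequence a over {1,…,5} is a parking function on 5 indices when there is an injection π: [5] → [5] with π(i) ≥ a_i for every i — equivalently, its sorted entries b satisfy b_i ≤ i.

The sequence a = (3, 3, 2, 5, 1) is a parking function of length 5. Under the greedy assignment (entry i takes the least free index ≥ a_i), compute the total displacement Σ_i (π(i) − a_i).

Σπ(i) = 1+…+5 = 15; Σa = 3+3+2+5+1 = 14; disp = 15−14 = 1.

1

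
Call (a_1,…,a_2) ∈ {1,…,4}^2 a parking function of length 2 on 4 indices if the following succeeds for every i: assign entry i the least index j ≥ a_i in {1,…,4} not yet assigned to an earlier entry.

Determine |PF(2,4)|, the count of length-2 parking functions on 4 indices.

15

|PF| = (4−2+1)·(4+1)^(2−1) = 3·5 = 15 [KW]
Check (3,3) → sorted (3,3): b_i ≤ 2+i ∀i, a PF.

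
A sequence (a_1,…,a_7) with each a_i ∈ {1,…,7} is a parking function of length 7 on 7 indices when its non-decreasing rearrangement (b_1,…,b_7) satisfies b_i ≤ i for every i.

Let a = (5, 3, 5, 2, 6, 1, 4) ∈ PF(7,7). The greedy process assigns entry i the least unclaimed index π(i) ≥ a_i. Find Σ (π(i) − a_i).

2

Σπ(i) = 1+…+7 = 28; Σa = 5+3+5+2+6+1+4 = 26; disp = 28−26 = 2.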